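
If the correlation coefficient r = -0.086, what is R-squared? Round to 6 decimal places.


R^2 = r^2 = (-0.086)^2 = 0.007396

0.007396


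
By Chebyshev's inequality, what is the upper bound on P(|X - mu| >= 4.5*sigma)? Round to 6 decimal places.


P <= 1/k^2
k^2 = 4.5^2 = 20.25
1/k^2 = 1 / 20.25 = 4/81 ≈ 0.04938272

0.049383


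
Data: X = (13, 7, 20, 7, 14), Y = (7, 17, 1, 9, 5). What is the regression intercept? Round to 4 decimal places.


a = ybar - b*xbar, where b = sum((xi-xbar)(yi-ybar)) / sum((xi-xbar)^2)
n = 5, xbar = 61/5 = 12.2, ybar = 39/5 = 7.8
Sxy = sum((xi-xbar)(yi-ybar)) = -112.8
Sxx = sum((xi-xbar)^2) = 118.8
b = Sxy / Sxx = -94/99 ≈ -0.949495
a = 7.8 - (-0.949495) * 12.2 = 1919/99 ≈ 19.383838

19.3838


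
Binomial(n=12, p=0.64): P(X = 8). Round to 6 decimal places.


P = C(n,k) * p^k * (1-p)^(n-k)
C(12,8) = 495
p^k = 0.64^8 ≈ 0.02814750
(1-p)^(n-k) = 0.36^4 = 0.01679616
P = 495 * 0.02814750 * 0.01679616 ≈ 0.234021

0.234021


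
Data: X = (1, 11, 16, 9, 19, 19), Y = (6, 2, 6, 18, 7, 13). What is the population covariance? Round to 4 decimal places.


Cov = (1/n)*sum((xi-xbar)(yi-ybar))
n = 6, xbar = 75/6 = 12.5, ybar = 52/6 = 26/3 ≈ 8.666667
sum((xi-xbar)(yi-ybar)) = 16
Cov = 16 / 6 = 8/3 ≈ 2.666667

2.6667


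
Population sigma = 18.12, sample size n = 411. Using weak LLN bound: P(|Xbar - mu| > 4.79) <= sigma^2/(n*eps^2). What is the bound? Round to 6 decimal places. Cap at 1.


bound = min(1, sigma^2/(n*eps^2))
sigma^2 = 18.12^2 = 328.3344
n*eps^2 = 411 * 4.79^2 = 411 * 22.9441 = 9430.0251
sigma^2/(n*eps^2) = 328.3344 / 9430.0251 ≈ 0.03481798

0.034818


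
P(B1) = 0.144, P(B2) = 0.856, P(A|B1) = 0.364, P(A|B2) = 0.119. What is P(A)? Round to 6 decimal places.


P(A) = P(A|B1)*P(B1) + P(A|B2)*P(B2)
P(A|B1)*P(B1) = 0.364 * 0.144 = 0.052416
P(A|B2)*P(B2) = 0.119 * 0.856 = 0.101864
P(A) = 0.052416 + 0.101864 = 0.15428

0.154280


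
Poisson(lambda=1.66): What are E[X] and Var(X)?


E[X] = Var(X) = lambda = 1.66

1.66, 1.66


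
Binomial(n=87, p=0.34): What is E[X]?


E[X] = n*p = 87 * 0.34 = 29.58

29.58


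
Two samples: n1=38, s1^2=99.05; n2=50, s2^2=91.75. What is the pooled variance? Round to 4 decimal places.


sp^2 = ((n1-1)*s1^2 + (n2-1)*s2^2)/(n1+n2-2)
(n1-1)*s1^2 = 37 * 99.05 = 3664.85
(n2-1)*s2^2 = 49 * 91.75 = 4495.75
numerator = 3664.85 + 4495.75 = 8160.6
n1+n2-2 = 86
sp^2 = 8160.6 / 86 = 40803/430 ≈ 94.890698

94.8907


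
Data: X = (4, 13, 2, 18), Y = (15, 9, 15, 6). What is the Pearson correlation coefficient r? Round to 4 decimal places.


r = sum((xi-xbar)(yi-ybar)) / sqrt(sum((xi-xbar)^2) * sum((yi-ybar)^2))
n = 4, xbar = 37/4 = 9.25, ybar = 45/4 = 11.25
Sxy = sum((xi-xbar)(yi-ybar)) = -101.25
Sxx = sum((xi-xbar)^2) = 170.75
Syy = sum((yi-ybar)^2) = 60.75
sqrt(Sxx*Syy) ≈ 101.848233
r = Sxy / sqrt(Sxx*Syy) = -101.25 / 101.848233 ≈ -0.994126

-0.9941


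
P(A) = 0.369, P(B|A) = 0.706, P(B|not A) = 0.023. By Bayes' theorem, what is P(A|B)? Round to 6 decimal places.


P(A|B) = P(B|A)*P(A) / P(B), P(B) = P(B|A)*P(A) + P(B|not A)*P(not A)
P(B|A)*P(A) = 0.706 * 0.369 = 0.260514
P(B|not A)*P(not A) = 0.023 * 0.631 = 0.014513
P(B) = 0.260514 + 0.014513 = 0.275027
P(A|B) = 0.260514 / 0.275027 ≈ 0.94723064

0.947231


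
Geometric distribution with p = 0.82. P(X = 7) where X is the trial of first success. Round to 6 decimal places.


P = (1-p)^(k-1) * p
(1-p)^(k-1) = 0.18^6 ≈ 0.00003401222
P = 0.00003401222 * 0.82 ≈ 0.00002789002

0.000028


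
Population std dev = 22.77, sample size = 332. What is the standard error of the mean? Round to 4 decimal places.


SE = sigma / sqrt(n)
sqrt(332) ≈ 18.220867
SE = 22.77 / 18.220867 ≈ 1.249666

1.2497


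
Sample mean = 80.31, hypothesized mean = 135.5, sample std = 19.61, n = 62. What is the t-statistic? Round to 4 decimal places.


t = (xbar - mu0) / (s/sqrt(n))
xbar - mu0 = 80.31 - 135.5 = -55.19
sqrt(62) ≈ 7.87400787
s/sqrt(n) = 19.61 / 7.87400787 ≈ 2.49047249
t = -55.19 / 2.49047249 ≈ -22.160454

-22.1605


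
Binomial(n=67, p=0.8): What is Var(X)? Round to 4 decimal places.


Var = n*p*(1-p) = 67 * 0.8 * 0.2 = 10.72

10.7200


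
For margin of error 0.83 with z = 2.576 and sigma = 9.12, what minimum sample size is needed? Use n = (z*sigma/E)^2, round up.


z*sigma/E = 2.576 * 9.12 / 0.83 ≈ 28.304964
(z*sigma/E)^2 ≈ 801.170979
round up: n = 802

802


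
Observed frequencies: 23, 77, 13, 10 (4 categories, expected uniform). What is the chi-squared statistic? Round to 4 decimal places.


chi2 = sum((O-E)^2/E), E = total/4
total = 123, E = 123/4 = 30.75
(23 - 30.75)^2 / 30.75 = 60.0625 / 30.75 = 961/492 ≈ 1.953252
(77 - 30.75)^2 / 30.75 = 2139.0625 / 30.75 = 34225/492 ≈ 69.563008
(13 - 30.75)^2 / 30.75 = 315.0625 / 30.75 = 5041/492 ≈ 10.245935
(10 - 30.75)^2 / 30.75 = 430.5625 / 30.75 = 6889/492 ≈ 14.002033
chi2 = 11779/123 ≈ 95.764228

95.7642


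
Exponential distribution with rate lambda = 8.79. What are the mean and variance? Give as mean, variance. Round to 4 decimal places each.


mean = 1/lam, var = 1/lam^2
mean = 1 / 8.79 = 100/879 ≈ 0.113766
lam^2 = 8.79^2 = 77.2641
var = 1 / 77.2641 ≈ 0.012943

0.1138, 0.0129


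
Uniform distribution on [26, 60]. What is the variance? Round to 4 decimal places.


Var = (b-a)^2 / 12
(b-a)^2 = (60 - 26)^2 = 1156
Var = 1156/12 ≈ 96.333333

96.3333


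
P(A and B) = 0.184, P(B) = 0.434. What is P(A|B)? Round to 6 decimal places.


P(A|B) = P(A and B) / P(B) = 0.184 / 0.434 = 92/217 ≈ 0.42396313

0.423963


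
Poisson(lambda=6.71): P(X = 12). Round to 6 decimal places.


P = e^(-lam) * lam^k / k!
e^(-6.71) ≈ 0.001218664
lam^k = 6.71^12 ≈ 8330484142.655825
k! = 12! = 479001600
P = 0.001218664 * 8330484142.655825 / 479001600 ≈ 0.021194

0.021194


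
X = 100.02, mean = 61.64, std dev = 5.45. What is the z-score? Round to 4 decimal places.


z = (X - mu) / sigma
X - mu = 100.02 - 61.64 = 38.38
z = 38.38 / 5.45 = 3838/545 ≈ 7.042202

7.0422


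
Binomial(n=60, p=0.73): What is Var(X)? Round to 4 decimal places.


Var = n*p*(1-p) = 60 * 0.73 * 0.27 = 11.826

11.8260


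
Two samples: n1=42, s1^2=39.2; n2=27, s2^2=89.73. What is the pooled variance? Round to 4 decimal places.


sp^2 = ((n1-1)*s1^2 + (n2-1)*s2^2)/(n1+n2-2)
(n1-1)*s1^2 = 41 * 39.2 = 1607.2
(n2-1)*s2^2 = 26 * 89.73 = 2332.98
numerator = 1607.2 + 2332.98 = 3940.18
n1+n2-2 = 67
sp^2 = 3940.18 / 67 = 197009/3350 ≈ 58.808657

58.8087


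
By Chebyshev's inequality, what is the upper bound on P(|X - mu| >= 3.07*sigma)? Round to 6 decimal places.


P <= 1/k^2
k^2 = 3.07^2 = 9.4249
1/k^2 = 1 / 9.4249 ≈ 0.10610192

0.106102


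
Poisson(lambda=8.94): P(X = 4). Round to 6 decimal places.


P = e^(-lam) * lam^k / k!
e^(-8.94) ≈ 0.0001310410
lam^k = 8.94^4 ≈ 6387.781837
k! = 4! = 24
P = 0.0001310410 * 6387.781837 / 24 ≈ 0.034878

0.034878


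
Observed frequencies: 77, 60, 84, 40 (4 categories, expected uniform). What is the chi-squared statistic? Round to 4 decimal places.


chi2 = sum((O-E)^2/E), E = total/4
total = 261, E = 261/4 = 65.25
(77 - 65.25)^2 / 65.25 = 138.0625 / 65.25 = 2209/1044 ≈ 2.115900
(60 - 65.25)^2 / 65.25 = 27.5625 / 65.25 = 49/116 ≈ 0.422414
(84 - 65.25)^2 / 65.25 = 351.5625 / 65.25 = 625/116 ≈ 5.387931
(40 - 65.25)^2 / 65.25 = 637.5625 / 65.25 = 10201/1044 ≈ 9.771073
chi2 = 4619/261 ≈ 17.697318

17.6973


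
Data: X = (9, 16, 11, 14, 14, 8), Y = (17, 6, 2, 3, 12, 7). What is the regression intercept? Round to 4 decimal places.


a = ybar - b*xbar, where b = sum((xi-xbar)(yi-ybar)) / sum((xi-xbar)^2)
n = 6, xbar = 72/6 = 12, ybar = 47/6 ≈ 7.833333
Sxy = sum((xi-xbar)(yi-ybar)) = -27
Sxx = sum((xi-xbar)^2) = 50
b = Sxy / Sxx = -0.54
a = 7.833333 - (-0.54) * 12 = 2147/150 ≈ 14.313333

14.3133


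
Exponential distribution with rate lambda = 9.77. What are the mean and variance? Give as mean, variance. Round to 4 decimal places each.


mean = 1/lam, var = 1/lam^2
mean = 1 / 9.77 = 100/977 ≈ 0.102354
lam^2 = 9.77^2 = 95.4529
var = 1 / 95.4529 ≈ 0.010476

0.1024, 0.0105


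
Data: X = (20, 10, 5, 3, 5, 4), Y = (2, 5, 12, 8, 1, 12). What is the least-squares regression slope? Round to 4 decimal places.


b = sum((xi-xbar)(yi-ybar)) / sum((xi-xbar)^2)
n = 6, xbar = 47/6 ≈ 7.833333, ybar = 40/6 = 20/3 ≈ 6.666667
Sxy = sum((xi-xbar)(yi-ybar)) = -259/3 ≈ -86.333333
Sxx = sum((xi-xbar)^2) = 1241/6 ≈ 206.833333
b = Sxy / Sxx = -518/1241 ≈ -0.417405

-0.4174


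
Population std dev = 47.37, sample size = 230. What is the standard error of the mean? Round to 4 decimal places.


SE = sigma / sqrt(n)
sqrt(230) ≈ 15.165751
SE = 47.37 / 15.165751 ≈ 3.123485

3.1235


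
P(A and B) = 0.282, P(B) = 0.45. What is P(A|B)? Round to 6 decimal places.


P(A|B) = P(A and B) / P(B) = 0.282 / 0.45 = 47/75 ≈ 0.62666667

0.626667


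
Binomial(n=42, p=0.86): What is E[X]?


E[X] = n*p = 42 * 0.86 = 36.12

36.12


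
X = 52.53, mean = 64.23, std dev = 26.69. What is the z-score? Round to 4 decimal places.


z = (X - mu) / sigma
X - mu = 52.53 - 64.23 = -11.7
z = -11.7 / 26.69 = -1170/2669 ≈ -0.438366

-0.4384


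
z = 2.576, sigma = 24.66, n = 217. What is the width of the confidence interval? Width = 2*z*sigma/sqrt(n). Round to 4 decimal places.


width = 2*z*sigma/sqrt(n)
2*z*sigma = 2 * 2.576 * 24.66 = 127.04832
sqrt(217) ≈ 14.730920
width = 127.04832 / 14.730920 ≈ 8.624602

8.6246


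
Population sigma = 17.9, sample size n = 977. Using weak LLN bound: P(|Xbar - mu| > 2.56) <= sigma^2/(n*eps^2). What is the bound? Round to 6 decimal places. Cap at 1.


bound = min(1, sigma^2/(n*eps^2))
sigma^2 = 17.9^2 = 320.41
n*eps^2 = 977 * 2.56^2 = 977 * 6.5536 = 6402.8672
sigma^2/(n*eps^2) = 320.41 / 6402.8672 ≈ 0.05004164

0.050042


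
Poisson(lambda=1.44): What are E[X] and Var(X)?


E[X] = Var(X) = lambda = 1.44

1.44, 1.44


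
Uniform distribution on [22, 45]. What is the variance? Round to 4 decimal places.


Var = (b-a)^2 / 12
(b-a)^2 = (45 - 22)^2 = 529
Var = 529/12 ≈ 44.083333

44.0833


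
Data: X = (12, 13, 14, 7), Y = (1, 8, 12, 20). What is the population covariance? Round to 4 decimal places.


Cov = (1/n)*sum((xi-xbar)(yi-ybar))
n = 4, xbar = 46/4 = 11.5, ybar = 41/4 = 10.25
sum((xi-xbar)(yi-ybar)) = -47.5
Cov = -47.5 / 4 = -11.875

-11.8750


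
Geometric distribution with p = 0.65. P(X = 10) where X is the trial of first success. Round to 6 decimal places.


P = (1-p)^(k-1) * p
(1-p)^(k-1) = 0.35^9 ≈ 0.00007881564
P = 0.00007881564 * 0.65 ≈ 0.00005123017

0.000051


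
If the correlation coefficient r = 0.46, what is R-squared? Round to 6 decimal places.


R^2 = r^2 = (0.46)^2 = 0.2116

0.211600


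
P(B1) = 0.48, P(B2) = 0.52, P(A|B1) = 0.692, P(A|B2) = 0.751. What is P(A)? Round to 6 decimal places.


P(A) = P(A|B1)*P(B1) + P(A|B2)*P(B2)
P(A|B1)*P(B1) = 0.692 * 0.48 = 0.33216
P(A|B2)*P(B2) = 0.751 * 0.52 = 0.39052
P(A) = 0.33216 + 0.39052 = 0.72268

0.722680


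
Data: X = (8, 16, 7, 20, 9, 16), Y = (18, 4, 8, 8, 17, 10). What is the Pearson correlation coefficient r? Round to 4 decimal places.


r = sum((xi-xbar)(yi-ybar)) / sqrt(sum((xi-xbar)^2) * sum((yi-ybar)^2))
n = 6, xbar = 76/6 = 38/3 ≈ 12.666667, ybar = 65/6 ≈ 10.833333
Sxy = sum((xi-xbar)(yi-ybar)) = -259/3 ≈ -86.333333
Sxx = sum((xi-xbar)^2) = 430/3 ≈ 143.333333
Syy = sum((yi-ybar)^2) = 917/6 ≈ 152.833333
sqrt(Sxx*Syy) ≈ 148.007132
r = Sxy / sqrt(Sxx*Syy) = -86.333333 / 148.007132 ≈ -0.583305

-0.5833


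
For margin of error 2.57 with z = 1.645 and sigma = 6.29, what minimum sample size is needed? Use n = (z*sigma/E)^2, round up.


z*sigma/E = 1.645 * 6.29 / 2.57 ≈ 4.026089
(z*sigma/E)^2 ≈ 16.209397
round up: n = 17

17


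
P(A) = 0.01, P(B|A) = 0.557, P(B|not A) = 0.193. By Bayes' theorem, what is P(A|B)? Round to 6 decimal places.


P(A|B) = P(B|A)*P(A) / P(B), P(B) = P(B|A)*P(A) + P(B|not A)*P(not A)
P(B|A)*P(A) = 0.557 * 0.01 = 0.00557
P(B|not A)*P(not A) = 0.193 * 0.99 = 0.19107
P(B) = 0.00557 + 0.19107 = 0.19664
P(A|B) = 0.00557 / 0.19664 ≈ 0.02832587

0.028326


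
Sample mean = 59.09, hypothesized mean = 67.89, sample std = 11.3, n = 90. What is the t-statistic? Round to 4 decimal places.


t = (xbar - mu0) / (s/sqrt(n))
xbar - mu0 = 59.09 - 67.89 = -8.8
sqrt(90) ≈ 9.48683298
s/sqrt(n) = 11.3 / 9.48683298 ≈ 1.19112459
t = -8.8 / 1.19112459 ≈ -7.387976

-7.3880


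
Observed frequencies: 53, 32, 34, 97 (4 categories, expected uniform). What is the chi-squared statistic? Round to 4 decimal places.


chi2 = sum((O-E)^2/E), E = total/4
total = 216, E = 216/4 = 54
(53 - 54)^2 / 54 = 1 / 54 = 1/54 ≈ 0.018519
(32 - 54)^2 / 54 = 484 / 54 = 242/27 ≈ 8.962963
(34 - 54)^2 / 54 = 400 / 54 = 200/27 ≈ 7.407407
(97 - 54)^2 / 54 = 1849 / 54 = 1849/54 ≈ 34.240741
chi2 = 1367/27 ≈ 50.629630

50.6296


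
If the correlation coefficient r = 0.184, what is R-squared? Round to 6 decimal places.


R^2 = r^2 = (0.184)^2 = 0.033856

0.033856


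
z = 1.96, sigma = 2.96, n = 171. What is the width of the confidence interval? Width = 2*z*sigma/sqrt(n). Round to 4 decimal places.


width = 2*z*sigma/sqrt(n)
2*z*sigma = 2 * 1.96 * 2.96 = 11.6032
sqrt(171) ≈ 13.076697
width = 11.6032 / 13.076697 ≈ 0.887319

0.8873


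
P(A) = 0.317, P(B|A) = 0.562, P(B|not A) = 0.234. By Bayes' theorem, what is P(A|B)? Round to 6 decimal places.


P(A|B) = P(B|A)*P(A) / P(B), P(B) = P(B|A)*P(A) + P(B|not A)*P(not A)
P(B|A)*P(A) = 0.562 * 0.317 = 0.178154
P(B|not A)*P(not A) = 0.234 * 0.683 = 0.159822
P(B) = 0.178154 + 0.159822 = 0.337976
P(A|B) = 0.178154 / 0.337976 ≈ 0.52712027

0.527120


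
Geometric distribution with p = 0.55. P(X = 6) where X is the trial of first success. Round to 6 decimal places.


P = (1-p)^(k-1) * p
(1-p)^(k-1) = 0.45^5 ≈ 0.01845281
P = 0.01845281 * 0.55 ≈ 0.01014905

0.010149


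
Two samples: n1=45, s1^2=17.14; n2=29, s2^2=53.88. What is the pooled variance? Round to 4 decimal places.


sp^2 = ((n1-1)*s1^2 + (n2-1)*s2^2)/(n1+n2-2)
(n1-1)*s1^2 = 44 * 17.14 = 754.16
(n2-1)*s2^2 = 28 * 53.88 = 1508.64
numerator = 754.16 + 1508.64 = 2262.8
n1+n2-2 = 72
sp^2 = 2262.8 / 72 = 5657/180 ≈ 31.427778

31.4278


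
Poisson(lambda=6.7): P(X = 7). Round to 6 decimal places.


P = e^(-lam) * lam^k / k!
e^(-6.7) ≈ 0.001230912
lam^k = 6.7^7 ≈ 606071.160532
k! = 7! = 5040
P = 0.001230912 * 606071.160532 / 5040 ≈ 0.148020

0.148020


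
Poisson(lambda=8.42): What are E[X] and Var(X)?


E[X] = Var(X) = lambda = 8.42

8.42, 8.42


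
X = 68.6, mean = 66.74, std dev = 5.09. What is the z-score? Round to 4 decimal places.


z = (X - mu) / sigma
X - mu = 68.6 - 66.74 = 1.86
z = 1.86 / 5.09 = 186/509 ≈ 0.365422

0.3654


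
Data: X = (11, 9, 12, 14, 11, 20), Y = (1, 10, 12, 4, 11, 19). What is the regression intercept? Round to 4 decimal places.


a = ybar - b*xbar, where b = sum((xi-xbar)(yi-ybar)) / sum((xi-xbar)^2)
n = 6, xbar = 77/6 ≈ 12.833333, ybar = 57/6 = 9.5
Sxy = sum((xi-xbar)(yi-ybar)) = 70.5
Sxx = sum((xi-xbar)^2) = 449/6 ≈ 74.833333
b = Sxy / Sxx = 423/449 ≈ 0.942094
a = 9.5 - 0.942094 * 12.833333 = -1163/449 ≈ -2.590200

-2.5902


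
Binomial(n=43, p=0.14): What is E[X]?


E[X] = n*p = 43 * 0.14 = 6.02

6.02


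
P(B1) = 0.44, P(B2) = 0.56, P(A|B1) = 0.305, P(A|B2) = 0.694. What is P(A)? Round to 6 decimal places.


P(A) = P(A|B1)*P(B1) + P(A|B2)*P(B2)
P(A|B1)*P(B1) = 0.305 * 0.44 = 0.1342
P(A|B2)*P(B2) = 0.694 * 0.56 = 0.38864
P(A) = 0.1342 + 0.38864 = 0.52284

0.522840


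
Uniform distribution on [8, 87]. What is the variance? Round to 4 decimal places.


Var = (b-a)^2 / 12
(b-a)^2 = (87 - 8)^2 = 6241
Var = 6241/12 ≈ 520.083333

520.0833


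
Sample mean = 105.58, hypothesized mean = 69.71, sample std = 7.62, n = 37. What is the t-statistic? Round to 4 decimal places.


t = (xbar - mu0) / (s/sqrt(n))
xbar - mu0 = 105.58 - 69.71 = 35.87
sqrt(37) ≈ 6.08276253
s/sqrt(n) = 7.62 / 6.08276253 ≈ 1.25272028
t = 35.87 / 1.25272028 ≈ 28.633687

28.6337


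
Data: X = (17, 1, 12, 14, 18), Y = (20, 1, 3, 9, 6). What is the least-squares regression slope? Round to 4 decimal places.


b = sum((xi-xbar)(yi-ybar)) / sum((xi-xbar)^2)
n = 5, xbar = 62/5 = 12.4, ybar = 39/5 = 7.8
Sxy = sum((xi-xbar)(yi-ybar)) = 127.4
Sxx = sum((xi-xbar)^2) = 185.2
b = Sxy / Sxx = 637/926 ≈ 0.687905

0.6879


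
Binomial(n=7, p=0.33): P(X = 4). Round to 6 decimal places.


P = C(n,k) * p^k * (1-p)^(n-k)
C(7,4) = 35
p^k = 0.33^4 = 0.01185921
(1-p)^(n-k) = 0.67^3 = 0.300763
P = 35 * 0.01185921 * 0.300763 ≈ 0.124838

0.124838


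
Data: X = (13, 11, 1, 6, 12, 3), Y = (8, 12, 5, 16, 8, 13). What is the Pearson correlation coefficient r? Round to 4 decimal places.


r = sum((xi-xbar)(yi-ybar)) / sqrt(sum((xi-xbar)^2) * sum((yi-ybar)^2))
n = 6, xbar = 46/6 = 23/3 ≈ 7.666667, ybar = 62/6 = 31/3 ≈ 10.333333
Sxy = sum((xi-xbar)(yi-ybar)) = -10/3 ≈ -3.333333
Sxx = sum((xi-xbar)^2) = 382/3 ≈ 127.333333
Syy = sum((yi-ybar)^2) = 244/3 ≈ 81.333333
sqrt(Sxx*Syy) ≈ 101.766618
r = Sxy / sqrt(Sxx*Syy) = -3.333333 / 101.766618 ≈ -0.032755

-0.0328


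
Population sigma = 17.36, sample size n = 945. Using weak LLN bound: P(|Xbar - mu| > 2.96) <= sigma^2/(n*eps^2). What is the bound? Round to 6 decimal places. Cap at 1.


bound = min(1, sigma^2/(n*eps^2))
sigma^2 = 17.36^2 = 301.3696
n*eps^2 = 945 * 2.96^2 = 945 * 8.7616 = 8279.712
sigma^2/(n*eps^2) = 301.3696 / 8279.712 ≈ 0.03639856

0.036399


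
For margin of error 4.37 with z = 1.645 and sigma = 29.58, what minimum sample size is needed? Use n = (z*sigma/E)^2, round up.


z*sigma/E = 1.645 * 29.58 / 4.37 ≈ 11.134805
(z*sigma/E)^2 ≈ 123.983893
round up: n = 124

124


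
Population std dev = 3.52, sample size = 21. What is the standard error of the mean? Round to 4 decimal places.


SE = sigma / sqrt(n)
sqrt(21) ≈ 4.582576
SE = 3.52 / 4.582576 ≈ 0.768127

0.7681


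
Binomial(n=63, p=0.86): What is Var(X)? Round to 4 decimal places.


Var = n*p*(1-p) = 63 * 0.86 * 0.14 = 7.5852

7.5852


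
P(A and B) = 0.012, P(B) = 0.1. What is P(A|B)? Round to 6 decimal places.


P(A|B) = P(A and B) / P(B) = 0.012 / 0.1 = 0.12

0.120000


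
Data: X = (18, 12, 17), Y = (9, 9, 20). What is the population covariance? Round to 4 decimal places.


Cov = (1/n)*sum((xi-xbar)(yi-ybar))
n = 3, xbar = 47/3 ≈ 15.666667, ybar = 38/3 ≈ 12.666667
sum((xi-xbar)(yi-ybar)) = 44/3 ≈ 14.666667
Cov = 14.666667 / 3 = 44/9 ≈ 4.888889

4.8889


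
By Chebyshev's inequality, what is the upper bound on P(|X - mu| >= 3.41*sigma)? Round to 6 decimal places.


P <= 1/k^2
k^2 = 3.41^2 = 11.6281
1/k^2 = 1 / 11.6281 ≈ 0.08599857

0.085999


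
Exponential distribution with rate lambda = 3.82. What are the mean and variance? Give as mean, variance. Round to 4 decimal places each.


mean = 1/lam, var = 1/lam^2
mean = 1 / 3.82 = 50/191 ≈ 0.261780
lam^2 = 3.82^2 = 14.5924
var = 1 / 14.5924 ≈ 0.068529

0.2618, 0.0685


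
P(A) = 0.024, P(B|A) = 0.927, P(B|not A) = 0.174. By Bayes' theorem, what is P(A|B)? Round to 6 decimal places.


P(A|B) = P(B|A)*P(A) / P(B), P(B) = P(B|A)*P(A) + P(B|not A)*P(not A)
P(B|A)*P(A) = 0.927 * 0.024 = 0.022248
P(B|not A)*P(not A) = 0.174 * 0.976 = 0.169824
P(B) = 0.022248 + 0.169824 = 0.192072
P(A|B) = 0.022248 / 0.192072 = 927/8003 ≈ 0.11583156

0.115832


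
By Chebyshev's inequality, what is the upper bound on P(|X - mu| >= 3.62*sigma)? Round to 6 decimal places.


P <= 1/k^2
k^2 = 3.62^2 = 13.1044
1/k^2 = 1 / 13.1044 ≈ 0.07631025

0.076310


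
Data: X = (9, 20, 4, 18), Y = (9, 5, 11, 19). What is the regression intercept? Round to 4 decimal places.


a = ybar - b*xbar, where b = sum((xi-xbar)(yi-ybar)) / sum((xi-xbar)^2)
n = 4, xbar = 51/4 = 12.75, ybar = 44/4 = 11
Sxy = sum((xi-xbar)(yi-ybar)) = 6
Sxx = sum((xi-xbar)^2) = 170.75
b = Sxy / Sxx = 24/683 ≈ 0.035139
a = 11 - 0.035139 * 12.75 = 7207/683 ≈ 10.551977

10.5520


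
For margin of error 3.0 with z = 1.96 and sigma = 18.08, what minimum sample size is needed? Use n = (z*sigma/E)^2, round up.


z*sigma/E = 1.96 * 18.08 / 3.0 = 22148/1875 ≈ 11.812267
(z*sigma/E)^2 ≈ 139.529644
round up: n = 140

140


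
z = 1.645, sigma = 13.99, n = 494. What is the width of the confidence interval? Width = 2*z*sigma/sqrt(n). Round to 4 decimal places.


width = 2*z*sigma/sqrt(n)
2*z*sigma = 2 * 1.645 * 13.99 = 46.0271
sqrt(494) ≈ 22.226111
width = 46.0271 / 22.226111 ≈ 2.070857

2.0709


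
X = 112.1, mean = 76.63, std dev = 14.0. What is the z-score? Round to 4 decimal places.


z = (X - mu) / sigma
X - mu = 112.1 - 76.63 = 35.47
z = 35.47 / 14.0 = 3547/1400 ≈ 2.533571

2.5336


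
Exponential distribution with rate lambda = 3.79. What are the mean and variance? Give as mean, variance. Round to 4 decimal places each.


mean = 1/lam, var = 1/lam^2
mean = 1 / 3.79 = 100/379 ≈ 0.263852
lam^2 = 3.79^2 = 14.3641
var = 1 / 14.3641 ≈ 0.069618

0.2639, 0.0696


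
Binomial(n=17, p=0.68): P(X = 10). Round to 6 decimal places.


P = C(n,k) * p^k * (1-p)^(n-k)
C(17,10) = 19448
p^k = 0.68^10 ≈ 0.02113923
(1-p)^(n-k) = 0.32^7 ≈ 0.0003435974
P = 19448 * 0.02113923 * 0.0003435974 ≈ 0.141258

0.141258


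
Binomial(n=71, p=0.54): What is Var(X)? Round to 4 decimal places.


Var = n*p*(1-p) = 71 * 0.54 * 0.46 = 17.6364

17.6364


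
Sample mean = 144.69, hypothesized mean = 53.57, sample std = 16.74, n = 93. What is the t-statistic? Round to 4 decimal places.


t = (xbar - mu0) / (s/sqrt(n))
xbar - mu0 = 144.69 - 53.57 = 91.12
sqrt(93) ≈ 9.64365076
s/sqrt(n) = 16.74 / 9.64365076 ≈ 1.73585714
t = 91.12 / 1.73585714 ≈ 52.492799

52.4928


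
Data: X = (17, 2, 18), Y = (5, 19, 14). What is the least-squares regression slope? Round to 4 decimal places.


b = sum((xi-xbar)(yi-ybar)) / sum((xi-xbar)^2)
n = 3, xbar = 37/3 ≈ 12.333333, ybar = 38/3 ≈ 12.666667
Sxy = sum((xi-xbar)(yi-ybar)) = -281/3 ≈ -93.666667
Sxx = sum((xi-xbar)^2) = 482/3 ≈ 160.666667
b = Sxy / Sxx = -281/482 ≈ -0.582988

-0.5830


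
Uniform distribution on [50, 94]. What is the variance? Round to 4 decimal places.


Var = (b-a)^2 / 12
(b-a)^2 = (94 - 50)^2 = 1936
Var = 1936/12 ≈ 161.333333

161.3333


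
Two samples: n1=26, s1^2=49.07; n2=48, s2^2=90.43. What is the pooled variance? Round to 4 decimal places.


sp^2 = ((n1-1)*s1^2 + (n2-1)*s2^2)/(n1+n2-2)
(n1-1)*s1^2 = 25 * 49.07 = 1226.75
(n2-1)*s2^2 = 47 * 90.43 = 4250.21
numerator = 1226.75 + 4250.21 = 5476.96
n1+n2-2 = 72
sp^2 = 5476.96 / 72 = 34231/450 ≈ 76.068889

76.0689


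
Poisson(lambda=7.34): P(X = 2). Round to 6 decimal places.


P = e^(-lam) * lam^k / k!
e^(-7.34) ≈ 0.0006490505
lam^k = 7.34^2 = 53.8756
k! = 2! = 2
P = 0.0006490505 * 53.8756 / 2 ≈ 0.017484

0.017484


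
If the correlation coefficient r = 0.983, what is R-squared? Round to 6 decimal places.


R^2 = r^2 = (0.983)^2 = 0.966289

0.966289


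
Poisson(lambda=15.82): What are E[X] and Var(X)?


E[X] = Var(X) = lambda = 15.82

15.82, 15.82


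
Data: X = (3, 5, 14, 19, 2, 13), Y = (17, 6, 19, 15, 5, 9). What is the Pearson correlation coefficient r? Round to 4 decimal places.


r = sum((xi-xbar)(yi-ybar)) / sqrt(sum((xi-xbar)^2) * sum((yi-ybar)^2))
n = 6, xbar = 56/6 = 28/3 ≈ 9.333333, ybar = 71/6 ≈ 11.833333
Sxy = sum((xi-xbar)(yi-ybar)) = 289/3 ≈ 96.333333
Sxx = sum((xi-xbar)^2) = 724/3 ≈ 241.333333
Syy = sum((yi-ybar)^2) = 1061/6 ≈ 176.833333
sqrt(Sxx*Syy) ≈ 206.581165
r = Sxy / sqrt(Sxx*Syy) = 96.333333 / 206.581165 ≈ 0.466322

0.4663


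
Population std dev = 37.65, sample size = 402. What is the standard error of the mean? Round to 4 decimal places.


SE = sigma / sqrt(n)
sqrt(402) ≈ 20.049938
SE = 37.65 / 20.049938 ≈ 1.877811

1.8778


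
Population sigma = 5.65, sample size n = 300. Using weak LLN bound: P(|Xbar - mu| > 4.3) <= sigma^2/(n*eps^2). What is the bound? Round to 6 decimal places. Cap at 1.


bound = min(1, sigma^2/(n*eps^2))
sigma^2 = 5.65^2 = 31.9225
n*eps^2 = 300 * 4.3^2 = 300 * 18.49 = 5547
sigma^2/(n*eps^2) = 31.9225 / 5547 ≈ 0.00575491

0.005755


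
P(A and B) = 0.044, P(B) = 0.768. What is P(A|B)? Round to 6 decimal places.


P(A|B) = P(A and B) / P(B) = 0.044 / 0.768 = 11/192 ≈ 0.05729167

0.057292


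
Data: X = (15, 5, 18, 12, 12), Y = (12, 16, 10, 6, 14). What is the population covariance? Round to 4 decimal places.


Cov = (1/n)*sum((xi-xbar)(yi-ybar))
n = 5, xbar = 62/5 = 12.4, ybar = 58/5 = 11.6
sum((xi-xbar)(yi-ybar)) = -39.2
Cov = -39.2 / 5 = -7.84

-7.8400


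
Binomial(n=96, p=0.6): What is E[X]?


E[X] = n*p = 96 * 0.6 = 57.6

57.6


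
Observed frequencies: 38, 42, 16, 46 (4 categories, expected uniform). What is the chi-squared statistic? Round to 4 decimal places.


chi2 = sum((O-E)^2/E), E = total/4
total = 142, E = 142/4 = 35.5
(38 - 35.5)^2 / 35.5 = 6.25 / 35.5 = 25/142 ≈ 0.176056
(42 - 35.5)^2 / 35.5 = 42.25 / 35.5 = 169/142 ≈ 1.190141
(16 - 35.5)^2 / 35.5 = 380.25 / 35.5 = 1521/142 ≈ 10.711268
(46 - 35.5)^2 / 35.5 = 110.25 / 35.5 = 441/142 ≈ 3.105634
chi2 = 1078/71 ≈ 15.183099

15.1831


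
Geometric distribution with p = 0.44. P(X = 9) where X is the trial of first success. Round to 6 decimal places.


P = (1-p)^(k-1) * p
(1-p)^(k-1) = 0.56^8 ≈ 0.009671731
P = 0.009671731 * 0.44 ≈ 0.004255562

0.004256


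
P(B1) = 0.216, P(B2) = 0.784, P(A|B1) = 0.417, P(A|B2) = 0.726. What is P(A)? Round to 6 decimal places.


P(A) = P(A|B1)*P(B1) + P(A|B2)*P(B2)
P(A|B1)*P(B1) = 0.417 * 0.216 = 0.090072
P(A|B2)*P(B2) = 0.726 * 0.784 = 0.569184
P(A) = 0.090072 + 0.569184 = 0.659256

0.659256


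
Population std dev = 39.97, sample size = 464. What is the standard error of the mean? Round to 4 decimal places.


SE = sigma / sqrt(n)
sqrt(464) ≈ 21.540659
SE = 39.97 / 21.540659 ≈ 1.855561

1.8556


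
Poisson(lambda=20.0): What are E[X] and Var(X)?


E[X] = Var(X) = lambda = 20.0

20.0, 20.0


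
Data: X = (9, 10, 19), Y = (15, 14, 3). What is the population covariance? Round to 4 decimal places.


Cov = (1/n)*sum((xi-xbar)(yi-ybar))
n = 3, xbar = 38/3 ≈ 12.666667, ybar = 32/3 ≈ 10.666667
sum((xi-xbar)(yi-ybar)) = -220/3 ≈ -73.333333
Cov = -73.333333 / 3 = -220/9 ≈ -24.444444

-24.4444


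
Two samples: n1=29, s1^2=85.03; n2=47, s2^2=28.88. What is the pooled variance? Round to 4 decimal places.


sp^2 = ((n1-1)*s1^2 + (n2-1)*s2^2)/(n1+n2-2)
(n1-1)*s1^2 = 28 * 85.03 = 2380.84
(n2-1)*s2^2 = 46 * 28.88 = 1328.48
numerator = 2380.84 + 1328.48 = 3709.32
n1+n2-2 = 74
sp^2 = 3709.32 / 74 = 92733/1850 ≈ 50.125946

50.1259


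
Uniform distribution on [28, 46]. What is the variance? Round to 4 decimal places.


Var = (b-a)^2 / 12
(b-a)^2 = (46 - 28)^2 = 324
Var = 324/12 = 27

27.0000


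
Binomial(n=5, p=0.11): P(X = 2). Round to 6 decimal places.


P = C(n,k) * p^k * (1-p)^(n-k)
C(5,2) = 10
p^k = 0.11^2 = 0.0121
(1-p)^(n-k) = 0.89^3 = 0.704969
P = 10 * 0.0121 * 0.704969 ≈ 0.085301

0.085301


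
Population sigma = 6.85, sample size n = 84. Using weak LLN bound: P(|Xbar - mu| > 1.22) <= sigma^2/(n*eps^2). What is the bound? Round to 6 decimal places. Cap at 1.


bound = min(1, sigma^2/(n*eps^2))
sigma^2 = 6.85^2 = 46.9225
n*eps^2 = 84 * 1.22^2 = 84 * 1.4884 = 125.0256
sigma^2/(n*eps^2) = 46.9225 / 125.0256 ≈ 0.37530314

0.375303


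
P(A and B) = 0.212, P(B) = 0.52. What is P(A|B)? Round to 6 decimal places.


P(A|B) = P(A and B) / P(B) = 0.212 / 0.52 = 53/130 ≈ 0.40769231

0.407692


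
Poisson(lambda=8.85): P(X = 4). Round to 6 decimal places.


P = e^(-lam) * lam^k / k!
e^(-8.85) ≈ 0.0001433817
lam^k = 8.85^4 ≈ 6134.414006
k! = 4! = 24
P = 0.0001433817 * 6134.414006 / 24 ≈ 0.036648

0.036648


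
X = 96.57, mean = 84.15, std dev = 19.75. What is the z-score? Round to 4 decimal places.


z = (X - mu) / sigma
X - mu = 96.57 - 84.15 = 12.42
z = 12.42 / 19.75 = 1242/1975 ≈ 0.628861

0.6289


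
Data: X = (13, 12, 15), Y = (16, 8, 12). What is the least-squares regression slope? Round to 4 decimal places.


b = sum((xi-xbar)(yi-ybar)) / sum((xi-xbar)^2)
n = 3, xbar = 40/3 ≈ 13.333333, ybar = 36/3 = 12
Sxy = sum((xi-xbar)(yi-ybar)) = 4
Sxx = sum((xi-xbar)^2) = 14/3 ≈ 4.666667
b = Sxy / Sxx = 6/7 ≈ 0.857143

0.8571


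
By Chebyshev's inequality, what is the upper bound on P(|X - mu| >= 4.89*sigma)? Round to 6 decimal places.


P <= 1/k^2
k^2 = 4.89^2 = 23.9121
1/k^2 = 1 / 23.9121 ≈ 0.04181983

0.041820


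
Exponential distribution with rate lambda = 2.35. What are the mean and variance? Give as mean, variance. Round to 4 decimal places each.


mean = 1/lam, var = 1/lam^2
mean = 1 / 2.35 = 20/47 ≈ 0.425532
lam^2 = 2.35^2 = 5.5225
var = 1 / 5.5225 = 400/2209 ≈ 0.181077

0.4255, 0.1811


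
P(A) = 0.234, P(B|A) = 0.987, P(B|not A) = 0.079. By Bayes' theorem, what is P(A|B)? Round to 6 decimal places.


P(A|B) = P(B|A)*P(A) / P(B), P(B) = P(B|A)*P(A) + P(B|not A)*P(not A)
P(B|A)*P(A) = 0.987 * 0.234 = 0.230958
P(B|not A)*P(not A) = 0.079 * 0.766 = 0.060514
P(B) = 0.230958 + 0.060514 = 0.291472
P(A|B) = 0.230958 / 0.291472 ≈ 0.79238486

0.792385


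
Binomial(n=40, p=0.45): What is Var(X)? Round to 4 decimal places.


Var = n*p*(1-p) = 40 * 0.45 * 0.55 = 9.9

9.9000


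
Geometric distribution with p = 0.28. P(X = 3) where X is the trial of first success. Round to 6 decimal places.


P = (1-p)^(k-1) * p
(1-p)^(k-1) = 0.72^2 = 0.5184
P = 0.5184 * 0.28 = 0.145152

0.145152


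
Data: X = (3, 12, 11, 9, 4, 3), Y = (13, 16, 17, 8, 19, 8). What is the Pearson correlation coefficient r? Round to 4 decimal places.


r = sum((xi-xbar)(yi-ybar)) / sqrt(sum((xi-xbar)^2) * sum((yi-ybar)^2))
n = 6, xbar = 42/6 = 7, ybar = 81/6 = 13.5
Sxy = sum((xi-xbar)(yi-ybar)) = 23
Sxx = sum((xi-xbar)^2) = 86
Syy = sum((yi-ybar)^2) = 109.5
sqrt(Sxx*Syy) ≈ 97.041228
r = Sxy / sqrt(Sxx*Syy) = 23 / 97.041228 ≈ 0.237013

0.2370


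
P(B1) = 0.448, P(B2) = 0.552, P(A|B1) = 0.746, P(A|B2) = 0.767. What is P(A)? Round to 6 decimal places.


P(A) = P(A|B1)*P(B1) + P(A|B2)*P(B2)
P(A|B1)*P(B1) = 0.746 * 0.448 = 0.334208
P(A|B2)*P(B2) = 0.767 * 0.552 = 0.423384
P(A) = 0.334208 + 0.423384 = 0.757592

0.757592


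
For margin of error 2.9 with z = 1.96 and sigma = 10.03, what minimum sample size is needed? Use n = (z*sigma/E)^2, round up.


z*sigma/E = 1.96 * 10.03 / 2.9 = 49147/7250 ≈ 6.778897
(z*sigma/E)^2 ≈ 45.953438
round up: n = 46

46


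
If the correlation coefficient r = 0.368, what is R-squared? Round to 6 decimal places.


R^2 = r^2 = (0.368)^2 = 0.135424

0.135424


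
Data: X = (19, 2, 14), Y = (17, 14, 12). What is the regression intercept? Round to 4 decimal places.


a = ybar - b*xbar, where b = sum((xi-xbar)(yi-ybar)) / sum((xi-xbar)^2)
n = 3, xbar = 35/3 ≈ 11.666667, ybar = 43/3 ≈ 14.333333
Sxy = sum((xi-xbar)(yi-ybar)) = 52/3 ≈ 17.333333
Sxx = sum((xi-xbar)^2) = 458/3 ≈ 152.666667
b = Sxy / Sxx = 26/229 ≈ 0.113537
a = 14.333333 - 0.113537 * 11.666667 = 2979/229 ≈ 13.008734

13.0087


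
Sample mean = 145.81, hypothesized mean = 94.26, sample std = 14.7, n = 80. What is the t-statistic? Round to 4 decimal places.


t = (xbar - mu0) / (s/sqrt(n))
xbar - mu0 = 145.81 - 94.26 = 51.55
sqrt(80) ≈ 8.94427191
s/sqrt(n) = 14.7 / 8.94427191 ≈ 1.64350996
t = 51.55 / 1.64350996 ≈ 31.365797

31.3658


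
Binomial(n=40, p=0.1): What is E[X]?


E[X] = n*p = 40 * 0.1 = 4

4


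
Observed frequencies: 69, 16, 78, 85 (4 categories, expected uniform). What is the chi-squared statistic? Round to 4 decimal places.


chi2 = sum((O-E)^2/E), E = total/4
total = 248, E = 248/4 = 62
(69 - 62)^2 / 62 = 49 / 62 = 49/62 ≈ 0.790323
(16 - 62)^2 / 62 = 2116 / 62 = 1058/31 ≈ 34.129032
(78 - 62)^2 / 62 = 256 / 62 = 128/31 ≈ 4.129032
(85 - 62)^2 / 62 = 529 / 62 = 529/62 ≈ 8.532258
chi2 = 1475/31 ≈ 47.580645

47.5806


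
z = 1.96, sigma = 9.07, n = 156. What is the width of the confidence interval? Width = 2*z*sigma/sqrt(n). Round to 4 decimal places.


width = 2*z*sigma/sqrt(n)
2*z*sigma = 2 * 1.96 * 9.07 = 35.5544
sqrt(156) ≈ 12.489996
width = 35.5544 / 12.489996 ≈ 2.846630

2.8466


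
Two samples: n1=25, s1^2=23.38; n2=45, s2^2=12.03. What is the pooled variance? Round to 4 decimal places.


sp^2 = ((n1-1)*s1^2 + (n2-1)*s2^2)/(n1+n2-2)
(n1-1)*s1^2 = 24 * 23.38 = 561.12
(n2-1)*s2^2 = 44 * 12.03 = 529.32
numerator = 561.12 + 529.32 = 1090.44
n1+n2-2 = 68
sp^2 = 1090.44 / 68 = 27261/1700 ≈ 16.035882

16.0359


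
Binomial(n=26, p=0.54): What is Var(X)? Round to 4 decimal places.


Var = n*p*(1-p) = 26 * 0.54 * 0.46 = 6.4584

6.4584


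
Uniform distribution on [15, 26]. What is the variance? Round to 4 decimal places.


Var = (b-a)^2 / 12
(b-a)^2 = (26 - 15)^2 = 121
Var = 121/12 ≈ 10.083333

10.0833


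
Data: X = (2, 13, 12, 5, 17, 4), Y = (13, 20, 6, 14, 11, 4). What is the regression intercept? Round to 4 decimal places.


a = ybar - b*xbar, where b = sum((xi-xbar)(yi-ybar)) / sum((xi-xbar)^2)
n = 6, xbar = 53/6 ≈ 8.833333, ybar = 68/6 = 34/3 ≈ 11.333333
Sxy = sum((xi-xbar)(yi-ybar)) = 91/3 ≈ 30.333333
Sxx = sum((xi-xbar)^2) = 1073/6 ≈ 178.833333
b = Sxy / Sxx = 182/1073 ≈ 0.169618
a = 11.333333 - 0.169618 * 8.833333 = 10553/1073 ≈ 9.835042

9.8350


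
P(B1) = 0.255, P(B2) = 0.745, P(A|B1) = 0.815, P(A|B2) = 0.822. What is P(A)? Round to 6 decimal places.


P(A) = P(A|B1)*P(B1) + P(A|B2)*P(B2)
P(A|B1)*P(B1) = 0.815 * 0.255 = 0.207825
P(A|B2)*P(B2) = 0.822 * 0.745 = 0.61239
P(A) = 0.207825 + 0.61239 = 0.820215

0.820215


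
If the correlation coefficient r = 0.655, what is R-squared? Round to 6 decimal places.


R^2 = r^2 = (0.655)^2 = 0.429025

0.429025


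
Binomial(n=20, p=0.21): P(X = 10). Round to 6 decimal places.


P = C(n,k) * p^k * (1-p)^(n-k)
C(20,10) = 184756
p^k = 0.21^10 ≈ 0.0000001667988
(1-p)^(n-k) = 0.79^10 ≈ 0.09468276
P = 184756 * 0.0000001667988 * 0.09468276 ≈ 0.002918

0.002918


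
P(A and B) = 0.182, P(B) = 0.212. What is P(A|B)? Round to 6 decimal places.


P(A|B) = P(A and B) / P(B) = 0.182 / 0.212 = 91/106 ≈ 0.85849057

0.858491


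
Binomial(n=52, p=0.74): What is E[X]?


E[X] = n*p = 52 * 0.74 = 38.48

38.48


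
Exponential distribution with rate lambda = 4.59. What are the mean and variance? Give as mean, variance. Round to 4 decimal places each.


mean = 1/lam, var = 1/lam^2
mean = 1 / 4.59 = 100/459 ≈ 0.217865
lam^2 = 4.59^2 = 21.0681
var = 1 / 21.0681 ≈ 0.047465

0.2179, 0.0475


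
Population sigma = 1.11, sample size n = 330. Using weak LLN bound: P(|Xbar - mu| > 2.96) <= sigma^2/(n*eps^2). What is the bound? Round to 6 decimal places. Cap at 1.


bound = min(1, sigma^2/(n*eps^2))
sigma^2 = 1.11^2 = 1.2321
n*eps^2 = 330 * 2.96^2 = 330 * 8.7616 = 2891.328
sigma^2/(n*eps^2) = 1.2321 / 2891.328 = 3/7040 ≈ 0.00042614

0.000426


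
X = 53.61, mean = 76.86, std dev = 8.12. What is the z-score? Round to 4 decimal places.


z = (X - mu) / sigma
X - mu = 53.61 - 76.86 = -23.25
z = -23.25 / 8.12 = -2325/812 ≈ -2.863300

-2.8633


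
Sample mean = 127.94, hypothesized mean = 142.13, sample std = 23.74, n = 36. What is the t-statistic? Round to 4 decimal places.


t = (xbar - mu0) / (s/sqrt(n))
xbar - mu0 = 127.94 - 142.13 = -14.19
sqrt(36) = 6
s/sqrt(n) = 23.74 / 6 = 1187/300 ≈ 3.95666667
t = -14.19 / 3.95666667 = -4257/1187 ≈ -3.586352

-3.5864


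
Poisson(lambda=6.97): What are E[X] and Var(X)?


E[X] = Var(X) = lambda = 6.97

6.97, 6.97


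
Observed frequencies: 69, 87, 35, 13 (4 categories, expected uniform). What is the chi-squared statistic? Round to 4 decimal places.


chi2 = sum((O-E)^2/E), E = total/4
total = 204, E = 204/4 = 51
(69 - 51)^2 / 51 = 324 / 51 = 108/17 ≈ 6.352941
(87 - 51)^2 / 51 = 1296 / 51 = 432/17 ≈ 25.411765
(35 - 51)^2 / 51 = 256 / 51 = 256/51 ≈ 5.019608
(13 - 51)^2 / 51 = 1444 / 51 = 1444/51 ≈ 28.313725
chi2 = 3320/51 ≈ 65.098039

65.0980


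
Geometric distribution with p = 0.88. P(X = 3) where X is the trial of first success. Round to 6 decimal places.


P = (1-p)^(k-1) * p
(1-p)^(k-1) = 0.12^2 = 0.0144
P = 0.0144 * 0.88 = 0.012672

0.012672


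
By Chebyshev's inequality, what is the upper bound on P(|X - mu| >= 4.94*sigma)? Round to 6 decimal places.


P <= 1/k^2
k^2 = 4.94^2 = 24.4036
1/k^2 = 1 / 24.4036 ≈ 0.04097756

0.040978


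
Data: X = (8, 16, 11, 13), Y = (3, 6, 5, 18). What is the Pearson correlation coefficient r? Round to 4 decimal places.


r = sum((xi-xbar)(yi-ybar)) / sqrt(sum((xi-xbar)^2) * sum((yi-ybar)^2))
n = 4, xbar = 48/4 = 12, ybar = 32/4 = 8
Sxy = sum((xi-xbar)(yi-ybar)) = 25
Sxx = sum((xi-xbar)^2) = 34
Syy = sum((yi-ybar)^2) = 138
sqrt(Sxx*Syy) ≈ 68.498175
r = Sxy / sqrt(Sxx*Syy) = 25 / 68.498175 ≈ 0.364973

0.3650


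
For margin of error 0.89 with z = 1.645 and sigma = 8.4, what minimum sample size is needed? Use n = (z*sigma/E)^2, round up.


z*sigma/E = 1.645 * 8.4 / 0.89 = 6909/445 ≈ 15.525843
(z*sigma/E)^2 ≈ 241.051791
round up: n = 242

242


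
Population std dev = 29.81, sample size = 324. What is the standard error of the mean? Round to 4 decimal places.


SE = sigma / sqrt(n)
sqrt(324) = 18
SE = 29.81 / 18 = 2981/1800 ≈ 1.656111

1.6561


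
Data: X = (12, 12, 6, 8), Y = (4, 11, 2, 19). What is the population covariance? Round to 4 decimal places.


Cov = (1/n)*sum((xi-xbar)(yi-ybar))
n = 4, xbar = 38/4 = 9.5, ybar = 36/4 = 9
sum((xi-xbar)(yi-ybar)) = 2
Cov = 2 / 4 = 0.5

0.5000


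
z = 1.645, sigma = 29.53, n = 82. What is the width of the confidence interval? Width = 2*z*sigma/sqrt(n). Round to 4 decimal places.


width = 2*z*sigma/sqrt(n)
2*z*sigma = 2 * 1.645 * 29.53 = 97.1537
sqrt(82) ≈ 9.055385
width = 97.1537 / 9.055385 ≈ 10.728831

10.7288


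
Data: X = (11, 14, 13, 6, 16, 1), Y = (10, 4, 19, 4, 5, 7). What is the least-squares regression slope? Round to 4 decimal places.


b = sum((xi-xbar)(yi-ybar)) / sum((xi-xbar)^2)
n = 6, xbar = 61/6 ≈ 10.166667, ybar = 49/6 ≈ 8.166667
Sxy = sum((xi-xbar)(yi-ybar)) = 155/6 ≈ 25.833333
Sxx = sum((xi-xbar)^2) = 953/6 ≈ 158.833333
b = Sxy / Sxx = 155/953 ≈ 0.162644

0.1626


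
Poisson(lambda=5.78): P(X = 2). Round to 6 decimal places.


P = e^(-lam) * lam^k / k!
e^(-5.78) ≈ 0.003088715
lam^k = 5.78^2 = 33.4084
k! = 2! = 2
P = 0.003088715 * 33.4084 / 2 ≈ 0.051595

0.051595


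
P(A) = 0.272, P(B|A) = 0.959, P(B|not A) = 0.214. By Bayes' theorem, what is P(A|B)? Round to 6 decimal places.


P(A|B) = P(B|A)*P(A) / P(B), P(B) = P(B|A)*P(A) + P(B|not A)*P(not A)
P(B|A)*P(A) = 0.959 * 0.272 = 0.260848
P(B|not A)*P(not A) = 0.214 * 0.728 = 0.155792
P(B) = 0.260848 + 0.155792 = 0.41664
P(A|B) = 0.260848 / 0.41664 = 2329/3720 ≈ 0.62607527

0.626075


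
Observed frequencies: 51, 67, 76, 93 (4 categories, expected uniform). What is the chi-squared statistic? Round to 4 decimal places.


chi2 = sum((O-E)^2/E), E = total/4
total = 287, E = 287/4 = 71.75
(51 - 71.75)^2 / 71.75 = 430.5625 / 71.75 = 6889/1148 ≈ 6.000871
(67 - 71.75)^2 / 71.75 = 22.5625 / 71.75 = 361/1148 ≈ 0.314460
(76 - 71.75)^2 / 71.75 = 18.0625 / 71.75 = 289/1148 ≈ 0.251742
(93 - 71.75)^2 / 71.75 = 451.5625 / 71.75 = 7225/1148 ≈ 6.293554
chi2 = 3691/287 ≈ 12.860627

12.8606


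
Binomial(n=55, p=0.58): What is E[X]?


E[X] = n*p = 55 * 0.58 = 31.9

31.9


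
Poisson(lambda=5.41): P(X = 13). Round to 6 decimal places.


P = e^(-lam) * lam^k / k!
e^(-5.41) ≈ 0.004471640
lam^k = 5.41^13 ≈ 3400669657.146356
k! = 13! = 6227020800
P = 0.004471640 * 3400669657.146356 / 6227020800 ≈ 0.002442

0.002442
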